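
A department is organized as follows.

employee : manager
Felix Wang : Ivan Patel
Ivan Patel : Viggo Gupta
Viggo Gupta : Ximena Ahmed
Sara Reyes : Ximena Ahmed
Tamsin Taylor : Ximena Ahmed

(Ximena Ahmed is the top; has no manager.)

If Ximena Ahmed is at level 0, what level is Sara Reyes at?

Chain from Sara Reyes up to Ximena Ahmed: Sara Reyes → Ximena Ahmed. That is 1 step up, so Sara Reyes is 1 level below Ximena Ahmed.

1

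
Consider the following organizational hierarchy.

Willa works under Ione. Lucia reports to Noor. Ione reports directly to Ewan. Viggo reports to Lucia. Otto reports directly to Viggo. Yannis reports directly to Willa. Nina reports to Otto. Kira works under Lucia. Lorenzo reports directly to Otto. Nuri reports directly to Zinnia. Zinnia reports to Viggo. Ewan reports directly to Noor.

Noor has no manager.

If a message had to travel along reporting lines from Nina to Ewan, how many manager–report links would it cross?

Nina is 4 levels below Noor, and Ewan is 1 level below Noor (their lowest common manager). The shortest path runs up from Nina to Noor and back down to Ewan: 4 + 1 = 5 links.

5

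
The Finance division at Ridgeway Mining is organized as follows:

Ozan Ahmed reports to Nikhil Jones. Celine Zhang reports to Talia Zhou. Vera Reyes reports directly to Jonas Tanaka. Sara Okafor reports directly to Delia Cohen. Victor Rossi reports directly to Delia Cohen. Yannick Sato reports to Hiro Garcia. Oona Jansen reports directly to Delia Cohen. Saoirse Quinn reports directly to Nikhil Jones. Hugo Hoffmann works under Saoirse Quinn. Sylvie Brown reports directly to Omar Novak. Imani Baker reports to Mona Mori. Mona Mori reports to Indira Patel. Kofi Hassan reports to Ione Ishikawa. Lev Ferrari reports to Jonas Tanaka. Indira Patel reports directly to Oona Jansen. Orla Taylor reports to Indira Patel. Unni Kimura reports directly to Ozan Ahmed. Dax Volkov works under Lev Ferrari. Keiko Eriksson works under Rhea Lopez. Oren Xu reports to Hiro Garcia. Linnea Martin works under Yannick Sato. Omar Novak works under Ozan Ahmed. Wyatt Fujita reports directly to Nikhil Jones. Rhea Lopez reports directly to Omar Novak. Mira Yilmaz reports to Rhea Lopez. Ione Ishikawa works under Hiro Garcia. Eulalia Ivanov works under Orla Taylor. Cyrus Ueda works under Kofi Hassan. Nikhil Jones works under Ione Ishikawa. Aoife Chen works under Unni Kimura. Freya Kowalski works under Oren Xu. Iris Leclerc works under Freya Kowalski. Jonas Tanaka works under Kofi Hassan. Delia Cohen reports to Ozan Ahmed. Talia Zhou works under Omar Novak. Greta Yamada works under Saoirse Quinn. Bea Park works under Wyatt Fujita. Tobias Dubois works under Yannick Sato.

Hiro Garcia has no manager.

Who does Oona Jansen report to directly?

Delia Cohen

Oona Jansen reports directly to Delia Cohen.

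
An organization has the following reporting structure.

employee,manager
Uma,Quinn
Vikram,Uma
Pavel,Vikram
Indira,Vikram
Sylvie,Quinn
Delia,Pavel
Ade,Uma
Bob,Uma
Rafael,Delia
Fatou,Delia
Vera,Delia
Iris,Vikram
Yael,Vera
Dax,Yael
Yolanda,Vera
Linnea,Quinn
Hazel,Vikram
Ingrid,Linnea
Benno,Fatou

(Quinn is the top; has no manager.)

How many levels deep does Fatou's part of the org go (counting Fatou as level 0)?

1

The longest chain under Fatou runs Fatou → Benno, which is 1 level below Fatou.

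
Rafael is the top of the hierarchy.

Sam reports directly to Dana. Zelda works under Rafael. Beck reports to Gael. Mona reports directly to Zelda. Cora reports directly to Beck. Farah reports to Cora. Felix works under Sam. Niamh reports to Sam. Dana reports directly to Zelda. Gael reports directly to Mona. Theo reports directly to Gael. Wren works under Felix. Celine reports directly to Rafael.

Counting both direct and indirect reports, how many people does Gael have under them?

Gael directly manages Beck, Theo. Under Beck: Cora, Farah (2). Theo has no reports. So Gael's organization is 2 direct reports plus everyone under them: 3 + 1 = 4.

4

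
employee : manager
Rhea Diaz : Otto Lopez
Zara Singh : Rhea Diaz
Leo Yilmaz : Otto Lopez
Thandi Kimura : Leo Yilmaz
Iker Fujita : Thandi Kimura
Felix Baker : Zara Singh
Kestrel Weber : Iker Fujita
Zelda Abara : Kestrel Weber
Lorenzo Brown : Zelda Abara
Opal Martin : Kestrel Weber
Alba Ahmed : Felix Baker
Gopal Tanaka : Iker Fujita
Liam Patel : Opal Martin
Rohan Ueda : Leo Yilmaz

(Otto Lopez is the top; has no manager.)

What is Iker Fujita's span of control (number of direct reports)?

2

Iker Fujita directly manages Kestrel Weber, Gopal Tanaka. That is 2 direct reports.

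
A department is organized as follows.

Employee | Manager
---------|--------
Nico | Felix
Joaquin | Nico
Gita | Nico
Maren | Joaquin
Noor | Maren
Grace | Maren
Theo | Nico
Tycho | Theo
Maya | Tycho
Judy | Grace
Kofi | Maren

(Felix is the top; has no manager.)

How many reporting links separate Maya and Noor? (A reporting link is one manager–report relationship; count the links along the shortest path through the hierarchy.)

6

Maya is 3 levels below Nico, and Noor is 3 levels below Nico (their lowest common manager). The shortest path runs up from Maya to Nico and back down to Noor: 3 + 3 = 6 links.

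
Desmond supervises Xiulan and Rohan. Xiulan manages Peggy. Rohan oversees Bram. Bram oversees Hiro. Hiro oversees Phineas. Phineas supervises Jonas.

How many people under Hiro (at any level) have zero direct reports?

The only person in Hiro's organization with no one reporting to them is Jonas. That is 1.

1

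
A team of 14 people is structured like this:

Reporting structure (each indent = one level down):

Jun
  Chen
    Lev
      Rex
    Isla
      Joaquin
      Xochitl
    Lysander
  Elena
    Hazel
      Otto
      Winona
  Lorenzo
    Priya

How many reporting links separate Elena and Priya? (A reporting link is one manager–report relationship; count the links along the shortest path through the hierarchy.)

Elena is 1 level below Jun, and Priya is 2 levels below Jun (their lowest common manager). The shortest path runs up from Elena to Jun and back down to Priya: 1 + 2 = 3 links.

3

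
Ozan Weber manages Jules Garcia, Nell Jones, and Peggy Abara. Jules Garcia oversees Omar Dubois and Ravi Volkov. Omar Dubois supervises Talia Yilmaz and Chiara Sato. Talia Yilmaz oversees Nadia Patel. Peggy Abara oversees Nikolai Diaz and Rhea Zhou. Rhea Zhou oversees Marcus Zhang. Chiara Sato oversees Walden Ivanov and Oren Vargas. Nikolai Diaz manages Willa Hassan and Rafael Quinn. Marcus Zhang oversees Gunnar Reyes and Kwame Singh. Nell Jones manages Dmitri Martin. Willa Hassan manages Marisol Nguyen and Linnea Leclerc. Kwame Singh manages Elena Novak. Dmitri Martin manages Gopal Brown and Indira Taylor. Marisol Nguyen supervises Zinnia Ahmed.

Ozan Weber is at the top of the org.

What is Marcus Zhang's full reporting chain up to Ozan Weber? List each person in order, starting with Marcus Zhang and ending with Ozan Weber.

Marcus Zhang -> Rhea Zhou -> Peggy Abara -> Ozan Weber

Marcus Zhang reports to Rhea Zhou. Rhea Zhou reports to Peggy Abara. Peggy Abara reports to Ozan Weber. Ozan Weber is at the top.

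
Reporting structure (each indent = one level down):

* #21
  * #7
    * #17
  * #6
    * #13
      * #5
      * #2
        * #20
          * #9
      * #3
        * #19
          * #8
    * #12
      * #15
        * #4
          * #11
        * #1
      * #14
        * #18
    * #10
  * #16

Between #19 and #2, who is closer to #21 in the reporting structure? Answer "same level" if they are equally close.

#19 is 4 levels below #21; #2 is 3. #2 is higher.

#2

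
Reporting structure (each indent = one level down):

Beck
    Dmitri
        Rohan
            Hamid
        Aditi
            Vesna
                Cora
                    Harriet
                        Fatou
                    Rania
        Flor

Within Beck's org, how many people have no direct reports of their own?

4

The people in Beck's organization with no one reporting to them are Flor, Rania, Fatou, Hamid. That is 4.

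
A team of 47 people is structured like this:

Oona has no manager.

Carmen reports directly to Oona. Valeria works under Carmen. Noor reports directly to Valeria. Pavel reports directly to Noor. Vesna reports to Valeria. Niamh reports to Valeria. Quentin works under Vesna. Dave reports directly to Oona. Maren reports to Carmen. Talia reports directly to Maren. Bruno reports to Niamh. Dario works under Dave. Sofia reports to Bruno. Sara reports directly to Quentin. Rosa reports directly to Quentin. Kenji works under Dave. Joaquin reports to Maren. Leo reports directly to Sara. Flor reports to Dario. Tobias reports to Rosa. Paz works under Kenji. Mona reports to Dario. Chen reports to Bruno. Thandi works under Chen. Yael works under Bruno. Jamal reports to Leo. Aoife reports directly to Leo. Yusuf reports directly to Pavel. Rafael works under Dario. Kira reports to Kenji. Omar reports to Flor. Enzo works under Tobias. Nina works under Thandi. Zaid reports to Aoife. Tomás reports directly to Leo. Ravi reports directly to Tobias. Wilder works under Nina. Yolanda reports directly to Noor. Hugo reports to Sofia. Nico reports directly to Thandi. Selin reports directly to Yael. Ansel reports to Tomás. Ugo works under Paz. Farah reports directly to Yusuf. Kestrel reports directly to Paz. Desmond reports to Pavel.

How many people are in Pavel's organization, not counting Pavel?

Pavel directly manages Yusuf, Desmond. Under Yusuf: Farah (1). Desmond has no reports. So Pavel's organization is 2 direct reports plus everyone under them: 2 + 1 = 3.

3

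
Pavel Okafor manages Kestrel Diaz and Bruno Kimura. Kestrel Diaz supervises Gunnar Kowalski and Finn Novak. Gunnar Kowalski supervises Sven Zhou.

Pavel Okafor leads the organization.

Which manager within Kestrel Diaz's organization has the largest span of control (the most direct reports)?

Kestrel Diaz

Direct-report counts within Kestrel Diaz's organization: Kestrel Diaz has 2; Gunnar Kowalski has 1. The largest is 2, held by Kestrel Diaz.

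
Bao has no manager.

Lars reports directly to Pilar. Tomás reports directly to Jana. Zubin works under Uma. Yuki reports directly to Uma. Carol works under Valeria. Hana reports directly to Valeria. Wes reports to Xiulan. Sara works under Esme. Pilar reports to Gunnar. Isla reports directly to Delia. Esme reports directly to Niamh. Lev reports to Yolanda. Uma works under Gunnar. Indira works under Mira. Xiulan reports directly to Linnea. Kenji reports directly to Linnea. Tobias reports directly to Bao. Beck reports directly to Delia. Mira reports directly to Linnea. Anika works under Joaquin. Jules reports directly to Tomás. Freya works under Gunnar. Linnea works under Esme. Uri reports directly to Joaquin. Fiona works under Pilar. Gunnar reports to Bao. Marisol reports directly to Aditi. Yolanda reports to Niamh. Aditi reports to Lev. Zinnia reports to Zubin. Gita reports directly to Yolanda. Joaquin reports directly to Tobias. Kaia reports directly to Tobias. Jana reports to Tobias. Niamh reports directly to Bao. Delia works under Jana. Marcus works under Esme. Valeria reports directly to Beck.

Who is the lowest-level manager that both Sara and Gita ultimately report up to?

Niamh

Sara's chain of managers is Esme, Niamh, Bao. Gita's chain of managers is Yolanda, Niamh, Bao. The first manager that appears in both chains is Niamh.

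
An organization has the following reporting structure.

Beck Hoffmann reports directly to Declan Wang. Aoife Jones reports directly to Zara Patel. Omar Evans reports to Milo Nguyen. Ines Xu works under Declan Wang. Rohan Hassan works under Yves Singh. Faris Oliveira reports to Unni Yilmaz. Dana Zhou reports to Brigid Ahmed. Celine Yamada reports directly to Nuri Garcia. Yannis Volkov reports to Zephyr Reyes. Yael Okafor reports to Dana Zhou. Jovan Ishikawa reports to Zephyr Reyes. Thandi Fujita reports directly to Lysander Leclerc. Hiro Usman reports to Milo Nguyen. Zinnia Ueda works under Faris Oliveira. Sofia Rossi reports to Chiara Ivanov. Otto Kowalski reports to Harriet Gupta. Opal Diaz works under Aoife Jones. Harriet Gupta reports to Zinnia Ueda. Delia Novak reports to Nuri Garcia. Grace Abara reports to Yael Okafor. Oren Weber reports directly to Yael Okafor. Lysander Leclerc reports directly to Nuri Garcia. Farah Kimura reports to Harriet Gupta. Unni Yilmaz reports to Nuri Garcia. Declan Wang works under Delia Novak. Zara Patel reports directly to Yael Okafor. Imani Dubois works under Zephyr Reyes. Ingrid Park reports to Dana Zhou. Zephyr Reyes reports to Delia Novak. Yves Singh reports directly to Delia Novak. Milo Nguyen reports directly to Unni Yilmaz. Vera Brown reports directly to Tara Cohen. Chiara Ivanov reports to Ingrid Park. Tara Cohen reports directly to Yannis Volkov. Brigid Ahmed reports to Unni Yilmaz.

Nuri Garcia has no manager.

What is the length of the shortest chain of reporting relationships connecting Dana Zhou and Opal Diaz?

Opal Diaz is in Dana Zhou's organization: the chain from Opal Diaz up to Dana Zhou is Opal Diaz → Aoife Jones → Zara Patel → Yael Okafor → Dana Zhou, which is 4 links.

4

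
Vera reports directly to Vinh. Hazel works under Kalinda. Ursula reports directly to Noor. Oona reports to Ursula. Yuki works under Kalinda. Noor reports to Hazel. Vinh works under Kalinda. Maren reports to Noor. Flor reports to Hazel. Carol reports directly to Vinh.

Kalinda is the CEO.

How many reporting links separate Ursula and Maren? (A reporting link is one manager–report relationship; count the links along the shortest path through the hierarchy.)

2

Ursula is 1 level below Noor, and Maren is 1 level below Noor (their lowest common manager). The shortest path runs up from Ursula to Noor and back down to Maren: 1 + 1 = 2 links.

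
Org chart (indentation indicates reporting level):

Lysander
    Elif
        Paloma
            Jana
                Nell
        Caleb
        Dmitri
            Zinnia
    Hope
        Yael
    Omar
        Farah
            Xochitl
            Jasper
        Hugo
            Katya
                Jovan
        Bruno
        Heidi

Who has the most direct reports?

Direct-report counts: Lysander has 3; Omar has 4; Hugo has 1; Katya has 1; Farah has 2; Hope has 1; Elif has 3; Dmitri has 1; Paloma has 1; Jana has 1. The largest is 4, held by Omar.

Omar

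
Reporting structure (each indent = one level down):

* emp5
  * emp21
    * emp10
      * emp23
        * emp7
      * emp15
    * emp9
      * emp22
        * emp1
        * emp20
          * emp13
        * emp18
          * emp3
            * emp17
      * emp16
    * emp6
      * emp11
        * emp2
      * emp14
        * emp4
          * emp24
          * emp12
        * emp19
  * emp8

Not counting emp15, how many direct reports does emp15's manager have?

1

emp15 reports to emp10. emp10's other direct reports are emp23 — 1 peer.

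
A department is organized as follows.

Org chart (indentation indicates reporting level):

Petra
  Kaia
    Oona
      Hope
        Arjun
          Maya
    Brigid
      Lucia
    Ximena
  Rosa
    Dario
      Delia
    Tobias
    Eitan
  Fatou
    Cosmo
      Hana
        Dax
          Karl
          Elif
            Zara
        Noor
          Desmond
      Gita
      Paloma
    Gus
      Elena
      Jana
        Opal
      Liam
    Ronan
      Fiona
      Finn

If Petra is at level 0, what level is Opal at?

Chain from Opal up to Petra: Opal → Jana → Gus → Fatou → Petra. That is 4 steps up, so Opal is 4 levels below Petra.

4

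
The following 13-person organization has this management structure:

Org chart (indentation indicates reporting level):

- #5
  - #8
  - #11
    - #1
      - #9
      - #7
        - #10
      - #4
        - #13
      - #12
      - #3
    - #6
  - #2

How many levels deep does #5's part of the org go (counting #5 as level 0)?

4

The longest chain under #5 runs #5 → #11 → #1 → #4 → #13, which is 4 levels below #5.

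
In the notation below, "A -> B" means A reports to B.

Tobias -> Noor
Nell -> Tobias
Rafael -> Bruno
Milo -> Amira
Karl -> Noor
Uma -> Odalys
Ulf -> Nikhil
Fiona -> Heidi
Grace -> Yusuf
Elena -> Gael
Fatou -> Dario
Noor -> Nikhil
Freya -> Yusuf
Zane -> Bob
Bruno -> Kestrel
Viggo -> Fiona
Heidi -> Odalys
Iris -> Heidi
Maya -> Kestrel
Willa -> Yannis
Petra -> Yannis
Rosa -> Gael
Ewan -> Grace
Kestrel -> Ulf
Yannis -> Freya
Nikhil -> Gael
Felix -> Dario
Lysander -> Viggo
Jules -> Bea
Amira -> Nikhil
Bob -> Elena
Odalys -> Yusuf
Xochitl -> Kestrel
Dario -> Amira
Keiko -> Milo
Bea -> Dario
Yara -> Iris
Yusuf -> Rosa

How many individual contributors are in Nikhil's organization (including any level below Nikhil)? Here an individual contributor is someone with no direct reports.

The people in Nikhil's organization with no one reporting to them are Felix, Fatou, Jules, Keiko, Xochitl, Maya, Rafael, Nell, Karl. That is 9.

9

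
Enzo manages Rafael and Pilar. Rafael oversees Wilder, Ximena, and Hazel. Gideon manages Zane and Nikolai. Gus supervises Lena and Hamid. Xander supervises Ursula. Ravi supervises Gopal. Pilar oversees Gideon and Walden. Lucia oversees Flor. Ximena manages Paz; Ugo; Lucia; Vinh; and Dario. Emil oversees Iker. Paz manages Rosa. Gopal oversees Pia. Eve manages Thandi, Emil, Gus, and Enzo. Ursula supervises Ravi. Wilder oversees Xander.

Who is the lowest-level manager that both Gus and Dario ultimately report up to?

Gus's chain of managers is Eve. Dario's chain of managers is Ximena, Rafael, Enzo, Eve. The first manager that appears in both chains is Eve.

Eve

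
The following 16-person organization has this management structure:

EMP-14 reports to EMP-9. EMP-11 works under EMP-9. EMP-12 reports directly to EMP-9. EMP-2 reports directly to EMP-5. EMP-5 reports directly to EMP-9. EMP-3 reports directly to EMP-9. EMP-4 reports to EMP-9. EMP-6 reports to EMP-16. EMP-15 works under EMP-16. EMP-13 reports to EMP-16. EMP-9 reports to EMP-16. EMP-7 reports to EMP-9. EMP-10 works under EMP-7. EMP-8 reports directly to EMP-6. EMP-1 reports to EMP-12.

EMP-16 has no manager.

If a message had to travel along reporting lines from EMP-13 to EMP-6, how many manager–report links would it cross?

EMP-13 is 1 level below EMP-16, and EMP-6 is 1 level below EMP-16 (their lowest common manager). The shortest path runs up from EMP-13 to EMP-16 and back down to EMP-6: 1 + 1 = 2 links.

2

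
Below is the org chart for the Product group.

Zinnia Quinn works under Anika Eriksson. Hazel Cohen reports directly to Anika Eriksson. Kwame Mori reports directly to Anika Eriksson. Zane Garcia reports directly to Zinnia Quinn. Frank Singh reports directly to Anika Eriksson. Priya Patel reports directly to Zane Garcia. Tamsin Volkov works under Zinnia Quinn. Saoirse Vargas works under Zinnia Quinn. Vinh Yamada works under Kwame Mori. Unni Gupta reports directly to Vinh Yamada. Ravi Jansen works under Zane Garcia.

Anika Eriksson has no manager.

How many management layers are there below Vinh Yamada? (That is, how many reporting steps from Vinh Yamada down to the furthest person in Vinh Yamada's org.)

1

The longest chain under Vinh Yamada runs Vinh Yamada → Unni Gupta, which is 1 level below Vinh Yamada.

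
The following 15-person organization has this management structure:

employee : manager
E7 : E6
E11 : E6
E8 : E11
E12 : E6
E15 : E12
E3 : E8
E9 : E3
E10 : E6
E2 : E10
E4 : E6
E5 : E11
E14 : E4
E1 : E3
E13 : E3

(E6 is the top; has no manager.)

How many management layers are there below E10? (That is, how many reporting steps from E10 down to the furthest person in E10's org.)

The longest chain under E10 runs E10 → E2, which is 1 level below E10.

1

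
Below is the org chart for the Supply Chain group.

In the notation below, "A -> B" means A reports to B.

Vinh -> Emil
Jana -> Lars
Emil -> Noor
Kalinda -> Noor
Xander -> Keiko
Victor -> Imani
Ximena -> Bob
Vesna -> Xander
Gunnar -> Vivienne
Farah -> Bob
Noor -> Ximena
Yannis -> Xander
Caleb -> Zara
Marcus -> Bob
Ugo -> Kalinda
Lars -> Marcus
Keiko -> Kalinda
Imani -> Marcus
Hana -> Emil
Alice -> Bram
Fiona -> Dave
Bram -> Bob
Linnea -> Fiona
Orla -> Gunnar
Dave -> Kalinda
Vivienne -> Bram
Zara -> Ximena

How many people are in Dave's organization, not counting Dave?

Dave directly manages Fiona. Under Fiona: Linnea (1). That's 2 in total.

2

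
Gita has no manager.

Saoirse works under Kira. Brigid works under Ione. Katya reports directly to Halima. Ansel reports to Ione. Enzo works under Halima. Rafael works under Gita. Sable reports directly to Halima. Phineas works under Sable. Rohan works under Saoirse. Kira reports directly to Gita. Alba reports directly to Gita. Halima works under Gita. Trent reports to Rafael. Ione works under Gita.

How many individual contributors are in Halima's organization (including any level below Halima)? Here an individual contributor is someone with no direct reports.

The people in Halima's organization with no one reporting to them are Enzo, Phineas, Katya. That is 3.

3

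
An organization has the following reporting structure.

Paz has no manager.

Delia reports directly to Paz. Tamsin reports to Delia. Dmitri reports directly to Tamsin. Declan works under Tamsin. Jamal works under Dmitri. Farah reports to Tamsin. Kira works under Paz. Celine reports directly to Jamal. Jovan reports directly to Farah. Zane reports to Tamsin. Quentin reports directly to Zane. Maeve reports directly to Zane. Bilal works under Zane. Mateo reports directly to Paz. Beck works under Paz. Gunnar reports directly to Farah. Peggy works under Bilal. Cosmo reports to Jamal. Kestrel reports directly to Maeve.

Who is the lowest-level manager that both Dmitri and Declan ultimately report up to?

Dmitri's chain of managers is Tamsin, Delia, Paz. Declan's chain of managers is Tamsin, Delia, Paz. The first manager that appears in both chains is Tamsin.

Tamsin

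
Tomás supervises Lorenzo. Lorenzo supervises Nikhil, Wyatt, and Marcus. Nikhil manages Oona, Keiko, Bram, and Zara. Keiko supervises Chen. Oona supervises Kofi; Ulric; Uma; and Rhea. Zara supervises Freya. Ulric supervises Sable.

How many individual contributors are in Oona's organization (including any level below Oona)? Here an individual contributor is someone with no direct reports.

4

The people in Oona's organization with no one reporting to them are Rhea, Uma, Sable, Kofi. That is 4.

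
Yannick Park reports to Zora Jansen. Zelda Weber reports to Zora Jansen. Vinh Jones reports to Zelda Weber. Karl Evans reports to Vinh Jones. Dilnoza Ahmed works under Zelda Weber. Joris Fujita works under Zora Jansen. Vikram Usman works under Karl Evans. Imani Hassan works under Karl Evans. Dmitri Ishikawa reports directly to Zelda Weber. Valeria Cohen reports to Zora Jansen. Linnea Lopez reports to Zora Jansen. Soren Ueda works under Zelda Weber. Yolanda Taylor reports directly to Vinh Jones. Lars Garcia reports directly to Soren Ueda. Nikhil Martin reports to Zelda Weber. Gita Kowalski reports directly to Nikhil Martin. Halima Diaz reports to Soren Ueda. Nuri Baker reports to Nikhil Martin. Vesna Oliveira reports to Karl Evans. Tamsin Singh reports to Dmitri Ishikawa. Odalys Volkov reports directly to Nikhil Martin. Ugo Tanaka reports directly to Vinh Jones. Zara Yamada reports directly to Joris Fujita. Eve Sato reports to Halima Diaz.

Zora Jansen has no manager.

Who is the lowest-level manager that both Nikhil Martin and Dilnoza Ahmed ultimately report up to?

Nikhil Martin's chain of managers is Zelda Weber, Zora Jansen. Dilnoza Ahmed's chain of managers is Zelda Weber, Zora Jansen. The first manager that appears in both chains is Zelda Weber.

Zelda Weber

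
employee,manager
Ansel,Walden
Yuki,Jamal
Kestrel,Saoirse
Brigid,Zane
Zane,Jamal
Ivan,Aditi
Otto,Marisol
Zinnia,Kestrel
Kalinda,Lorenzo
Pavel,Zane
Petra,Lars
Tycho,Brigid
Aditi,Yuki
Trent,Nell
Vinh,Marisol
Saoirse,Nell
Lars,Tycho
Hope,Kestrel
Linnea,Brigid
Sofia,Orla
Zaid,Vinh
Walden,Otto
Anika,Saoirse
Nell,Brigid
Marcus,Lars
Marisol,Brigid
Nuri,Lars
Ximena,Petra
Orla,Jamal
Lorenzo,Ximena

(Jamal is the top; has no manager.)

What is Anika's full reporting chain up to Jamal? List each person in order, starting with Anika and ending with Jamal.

Anika -> Saoirse -> Nell -> Brigid -> Zane -> Jamal

Anika reports to Saoirse. Saoirse reports to Nell. Nell reports to Brigid. Brigid reports to Zane. Zane reports to Jamal. Jamal is at the top.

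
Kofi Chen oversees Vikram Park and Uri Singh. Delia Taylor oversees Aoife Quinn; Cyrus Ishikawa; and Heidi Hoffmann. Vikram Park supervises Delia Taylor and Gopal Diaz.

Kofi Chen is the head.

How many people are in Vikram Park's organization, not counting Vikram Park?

5

Vikram Park directly manages Delia Taylor, Gopal Diaz. Under Delia Taylor: Heidi Hoffmann, Cyrus Ishikawa, Aoife Quinn (3). Gopal Diaz has no reports. So Vikram Park's organization is 2 direct reports plus everyone under them: 4 + 1 = 5.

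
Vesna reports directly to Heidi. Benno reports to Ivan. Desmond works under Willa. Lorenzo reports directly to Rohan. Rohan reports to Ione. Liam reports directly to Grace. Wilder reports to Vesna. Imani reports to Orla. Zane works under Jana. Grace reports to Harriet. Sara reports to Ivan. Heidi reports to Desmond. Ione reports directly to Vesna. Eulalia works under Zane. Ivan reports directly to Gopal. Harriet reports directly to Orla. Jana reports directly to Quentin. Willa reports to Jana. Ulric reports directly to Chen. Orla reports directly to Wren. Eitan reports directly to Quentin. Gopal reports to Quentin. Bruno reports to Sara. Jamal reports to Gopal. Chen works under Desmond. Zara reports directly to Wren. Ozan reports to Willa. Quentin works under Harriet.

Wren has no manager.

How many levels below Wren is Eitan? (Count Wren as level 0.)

Chain from Eitan up to Wren: Eitan → Quentin → Harriet → Orla → Wren. That is 4 steps up, so Eitan is 4 levels below Wren.

4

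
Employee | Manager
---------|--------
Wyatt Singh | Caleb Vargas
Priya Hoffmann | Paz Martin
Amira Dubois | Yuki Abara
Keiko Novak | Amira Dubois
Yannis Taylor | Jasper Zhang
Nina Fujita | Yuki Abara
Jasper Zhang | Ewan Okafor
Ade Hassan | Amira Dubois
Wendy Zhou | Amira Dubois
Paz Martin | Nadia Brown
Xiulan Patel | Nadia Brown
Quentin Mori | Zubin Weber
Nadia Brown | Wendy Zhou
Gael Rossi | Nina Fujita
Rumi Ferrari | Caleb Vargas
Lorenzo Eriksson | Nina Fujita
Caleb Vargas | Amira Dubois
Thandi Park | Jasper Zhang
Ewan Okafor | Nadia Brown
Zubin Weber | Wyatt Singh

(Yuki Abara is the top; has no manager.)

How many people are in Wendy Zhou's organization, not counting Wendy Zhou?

8

Wendy Zhou directly manages Nadia Brown. Under Nadia Brown: Xiulan Patel, Paz Martin, Priya Hoffmann, Ewan Okafor, Jasper Zhang, Thandi Park, Yannis Taylor (7). That's 8 in total.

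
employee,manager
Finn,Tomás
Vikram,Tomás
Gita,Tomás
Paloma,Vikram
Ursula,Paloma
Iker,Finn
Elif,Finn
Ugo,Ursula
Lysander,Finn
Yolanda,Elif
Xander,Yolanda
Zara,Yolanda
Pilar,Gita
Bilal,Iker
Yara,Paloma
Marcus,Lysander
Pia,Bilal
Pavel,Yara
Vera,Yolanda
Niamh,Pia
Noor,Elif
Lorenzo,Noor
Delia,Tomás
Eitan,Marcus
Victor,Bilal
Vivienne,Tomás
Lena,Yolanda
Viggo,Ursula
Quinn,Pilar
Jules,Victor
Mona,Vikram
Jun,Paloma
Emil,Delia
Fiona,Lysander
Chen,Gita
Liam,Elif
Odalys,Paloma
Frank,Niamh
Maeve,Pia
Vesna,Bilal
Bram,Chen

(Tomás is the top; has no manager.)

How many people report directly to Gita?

Gita directly manages Pilar, Chen. That is 2 direct reports.

2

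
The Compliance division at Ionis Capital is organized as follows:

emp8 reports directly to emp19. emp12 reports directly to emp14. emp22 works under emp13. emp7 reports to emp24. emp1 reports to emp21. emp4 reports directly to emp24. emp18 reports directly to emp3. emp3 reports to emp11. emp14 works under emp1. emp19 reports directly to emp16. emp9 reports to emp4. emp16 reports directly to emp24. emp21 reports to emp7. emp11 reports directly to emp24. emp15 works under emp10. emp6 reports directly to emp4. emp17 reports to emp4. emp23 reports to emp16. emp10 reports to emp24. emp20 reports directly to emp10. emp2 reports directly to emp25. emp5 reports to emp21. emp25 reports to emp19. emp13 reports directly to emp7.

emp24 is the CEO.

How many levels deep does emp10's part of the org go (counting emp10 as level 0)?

1

The longest chain under emp10 runs emp10 → emp20, which is 1 level below emp10.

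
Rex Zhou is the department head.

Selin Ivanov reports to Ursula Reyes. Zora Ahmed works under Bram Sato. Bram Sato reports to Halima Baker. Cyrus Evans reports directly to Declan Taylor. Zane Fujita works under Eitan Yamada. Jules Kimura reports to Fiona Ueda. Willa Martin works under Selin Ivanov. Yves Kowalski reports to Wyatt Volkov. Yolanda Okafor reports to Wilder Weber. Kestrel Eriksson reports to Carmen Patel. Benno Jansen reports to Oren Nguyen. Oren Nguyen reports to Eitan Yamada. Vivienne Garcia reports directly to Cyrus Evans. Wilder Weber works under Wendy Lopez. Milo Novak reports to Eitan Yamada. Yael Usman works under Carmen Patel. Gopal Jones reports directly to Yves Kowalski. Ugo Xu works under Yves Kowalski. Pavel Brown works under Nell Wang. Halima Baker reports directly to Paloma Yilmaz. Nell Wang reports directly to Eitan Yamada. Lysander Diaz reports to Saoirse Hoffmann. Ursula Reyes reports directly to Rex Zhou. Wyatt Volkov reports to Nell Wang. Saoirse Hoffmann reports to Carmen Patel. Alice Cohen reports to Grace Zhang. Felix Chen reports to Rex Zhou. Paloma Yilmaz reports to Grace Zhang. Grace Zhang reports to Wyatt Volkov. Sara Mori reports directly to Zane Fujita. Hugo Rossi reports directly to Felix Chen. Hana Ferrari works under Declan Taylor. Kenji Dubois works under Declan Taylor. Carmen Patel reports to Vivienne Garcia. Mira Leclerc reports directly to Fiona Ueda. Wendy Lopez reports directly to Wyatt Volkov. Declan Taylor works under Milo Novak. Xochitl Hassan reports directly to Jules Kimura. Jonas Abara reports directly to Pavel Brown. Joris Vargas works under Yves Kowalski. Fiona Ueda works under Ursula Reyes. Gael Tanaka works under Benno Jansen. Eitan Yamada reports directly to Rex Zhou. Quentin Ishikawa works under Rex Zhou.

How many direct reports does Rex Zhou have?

4

Rex Zhou directly manages Eitan Yamada, Ursula Reyes, Quentin Ishikawa, Felix Chen. That is 4 direct reports.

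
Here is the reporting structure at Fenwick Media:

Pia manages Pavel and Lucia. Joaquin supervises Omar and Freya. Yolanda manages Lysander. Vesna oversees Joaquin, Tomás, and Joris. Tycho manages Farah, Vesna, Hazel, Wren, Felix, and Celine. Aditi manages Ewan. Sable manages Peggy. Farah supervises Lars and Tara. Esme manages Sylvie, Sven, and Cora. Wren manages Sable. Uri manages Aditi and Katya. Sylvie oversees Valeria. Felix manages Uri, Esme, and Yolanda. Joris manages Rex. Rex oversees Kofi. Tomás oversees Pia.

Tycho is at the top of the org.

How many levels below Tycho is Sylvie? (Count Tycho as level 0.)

3

Chain from Sylvie up to Tycho: Sylvie → Esme → Felix → Tycho. That is 3 steps up, so Sylvie is 3 levels below Tycho.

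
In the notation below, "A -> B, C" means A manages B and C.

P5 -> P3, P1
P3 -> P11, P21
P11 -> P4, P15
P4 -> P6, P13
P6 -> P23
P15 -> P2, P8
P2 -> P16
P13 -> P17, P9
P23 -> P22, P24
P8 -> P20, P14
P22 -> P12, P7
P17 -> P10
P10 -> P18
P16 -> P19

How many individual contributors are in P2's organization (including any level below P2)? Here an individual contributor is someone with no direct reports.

1

The only person in P2's organization with no one reporting to them is P19. That is 1.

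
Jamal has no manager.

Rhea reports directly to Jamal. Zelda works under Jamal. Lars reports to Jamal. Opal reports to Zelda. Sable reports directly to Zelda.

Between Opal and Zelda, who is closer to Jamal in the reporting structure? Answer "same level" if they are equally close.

Opal is 2 levels below Jamal; Zelda is 1. Zelda is higher.

Zelda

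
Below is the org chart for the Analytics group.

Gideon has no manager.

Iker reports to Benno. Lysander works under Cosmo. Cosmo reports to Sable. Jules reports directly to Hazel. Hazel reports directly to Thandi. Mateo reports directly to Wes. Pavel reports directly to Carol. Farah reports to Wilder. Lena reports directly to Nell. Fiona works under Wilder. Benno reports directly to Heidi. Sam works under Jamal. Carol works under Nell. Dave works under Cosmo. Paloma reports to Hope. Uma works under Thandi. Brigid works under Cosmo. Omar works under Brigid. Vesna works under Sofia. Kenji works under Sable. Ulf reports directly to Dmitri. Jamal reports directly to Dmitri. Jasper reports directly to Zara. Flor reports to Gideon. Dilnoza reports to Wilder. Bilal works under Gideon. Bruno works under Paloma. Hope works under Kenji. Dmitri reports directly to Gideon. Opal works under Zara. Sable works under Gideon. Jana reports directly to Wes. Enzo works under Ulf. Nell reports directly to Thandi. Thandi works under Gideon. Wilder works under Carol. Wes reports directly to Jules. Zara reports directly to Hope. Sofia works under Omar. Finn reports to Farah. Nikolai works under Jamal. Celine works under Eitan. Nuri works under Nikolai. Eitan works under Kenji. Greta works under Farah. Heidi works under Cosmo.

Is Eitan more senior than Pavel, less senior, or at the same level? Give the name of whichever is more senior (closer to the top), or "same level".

Eitan

Eitan is 3 levels below Gideon; Pavel is 4. Eitan is higher.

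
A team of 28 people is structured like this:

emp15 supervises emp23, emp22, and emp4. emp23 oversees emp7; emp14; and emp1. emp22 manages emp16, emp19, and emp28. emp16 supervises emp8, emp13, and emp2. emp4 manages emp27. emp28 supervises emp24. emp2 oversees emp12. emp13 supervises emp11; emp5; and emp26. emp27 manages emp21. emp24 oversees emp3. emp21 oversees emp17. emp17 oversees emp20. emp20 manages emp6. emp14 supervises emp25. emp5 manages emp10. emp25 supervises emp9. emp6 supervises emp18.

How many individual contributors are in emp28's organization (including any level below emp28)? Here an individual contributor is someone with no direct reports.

The only person in emp28's organization with no one reporting to them is emp3. That is 1.

1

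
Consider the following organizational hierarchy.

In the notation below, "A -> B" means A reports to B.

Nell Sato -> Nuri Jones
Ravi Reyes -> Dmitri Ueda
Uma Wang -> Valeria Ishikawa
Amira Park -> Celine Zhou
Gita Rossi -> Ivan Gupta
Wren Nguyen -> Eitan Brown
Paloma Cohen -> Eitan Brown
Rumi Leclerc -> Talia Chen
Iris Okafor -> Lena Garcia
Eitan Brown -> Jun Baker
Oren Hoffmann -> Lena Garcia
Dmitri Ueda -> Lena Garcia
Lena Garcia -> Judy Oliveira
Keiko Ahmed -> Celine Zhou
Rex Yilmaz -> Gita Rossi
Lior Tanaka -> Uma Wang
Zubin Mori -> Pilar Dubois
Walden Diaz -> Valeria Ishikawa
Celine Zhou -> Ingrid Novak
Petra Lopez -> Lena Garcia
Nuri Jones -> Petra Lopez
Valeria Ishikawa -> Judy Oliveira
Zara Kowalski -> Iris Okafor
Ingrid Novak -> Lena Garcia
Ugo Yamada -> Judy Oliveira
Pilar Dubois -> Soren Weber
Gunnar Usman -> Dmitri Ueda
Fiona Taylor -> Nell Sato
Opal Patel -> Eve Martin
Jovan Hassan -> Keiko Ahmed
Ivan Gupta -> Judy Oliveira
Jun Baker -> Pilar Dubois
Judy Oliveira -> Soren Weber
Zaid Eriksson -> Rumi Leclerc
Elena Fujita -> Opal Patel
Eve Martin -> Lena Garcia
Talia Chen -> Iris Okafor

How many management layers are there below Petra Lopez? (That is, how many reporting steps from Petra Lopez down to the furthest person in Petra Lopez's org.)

The longest chain under Petra Lopez runs Petra Lopez → Nuri Jones → Nell Sato → Fiona Taylor, which is 3 levels below Petra Lopez.

3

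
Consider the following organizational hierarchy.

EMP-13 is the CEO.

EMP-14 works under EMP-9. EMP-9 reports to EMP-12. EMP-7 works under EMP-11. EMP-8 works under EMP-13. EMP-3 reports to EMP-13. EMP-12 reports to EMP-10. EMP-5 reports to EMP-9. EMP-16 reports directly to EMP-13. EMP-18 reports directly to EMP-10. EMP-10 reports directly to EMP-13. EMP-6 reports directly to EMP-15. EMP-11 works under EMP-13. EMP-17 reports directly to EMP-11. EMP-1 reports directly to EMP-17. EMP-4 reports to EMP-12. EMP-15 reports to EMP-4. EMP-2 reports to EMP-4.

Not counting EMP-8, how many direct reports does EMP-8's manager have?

EMP-8 reports to EMP-13. EMP-13's other direct reports are EMP-10, EMP-3, EMP-11, EMP-16 — 4 peers.

4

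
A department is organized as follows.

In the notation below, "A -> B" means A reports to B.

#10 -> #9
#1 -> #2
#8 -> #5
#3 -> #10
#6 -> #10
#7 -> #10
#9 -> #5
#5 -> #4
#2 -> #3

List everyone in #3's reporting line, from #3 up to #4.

#3 -> #10 -> #9 -> #5 -> #4

#3 reports to #10. #10 reports to #9. #9 reports to #5. #5 reports to #4. #4 is at the top.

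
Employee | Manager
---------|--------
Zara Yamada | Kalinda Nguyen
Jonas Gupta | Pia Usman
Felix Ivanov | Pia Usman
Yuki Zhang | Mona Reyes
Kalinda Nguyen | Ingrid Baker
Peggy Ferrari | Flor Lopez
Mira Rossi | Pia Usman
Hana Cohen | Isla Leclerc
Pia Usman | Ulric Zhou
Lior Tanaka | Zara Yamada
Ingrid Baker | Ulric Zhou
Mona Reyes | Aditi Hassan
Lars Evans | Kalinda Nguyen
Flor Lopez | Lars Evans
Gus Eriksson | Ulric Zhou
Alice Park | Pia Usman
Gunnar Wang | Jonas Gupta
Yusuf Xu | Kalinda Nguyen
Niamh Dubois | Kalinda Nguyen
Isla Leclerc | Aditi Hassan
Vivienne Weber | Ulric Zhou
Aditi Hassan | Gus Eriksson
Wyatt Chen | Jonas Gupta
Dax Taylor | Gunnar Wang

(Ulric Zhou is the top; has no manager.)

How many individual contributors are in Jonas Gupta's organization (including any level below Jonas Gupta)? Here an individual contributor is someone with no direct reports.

The people in Jonas Gupta's organization with no one reporting to them are Dax Taylor, Wyatt Chen. That is 2.

2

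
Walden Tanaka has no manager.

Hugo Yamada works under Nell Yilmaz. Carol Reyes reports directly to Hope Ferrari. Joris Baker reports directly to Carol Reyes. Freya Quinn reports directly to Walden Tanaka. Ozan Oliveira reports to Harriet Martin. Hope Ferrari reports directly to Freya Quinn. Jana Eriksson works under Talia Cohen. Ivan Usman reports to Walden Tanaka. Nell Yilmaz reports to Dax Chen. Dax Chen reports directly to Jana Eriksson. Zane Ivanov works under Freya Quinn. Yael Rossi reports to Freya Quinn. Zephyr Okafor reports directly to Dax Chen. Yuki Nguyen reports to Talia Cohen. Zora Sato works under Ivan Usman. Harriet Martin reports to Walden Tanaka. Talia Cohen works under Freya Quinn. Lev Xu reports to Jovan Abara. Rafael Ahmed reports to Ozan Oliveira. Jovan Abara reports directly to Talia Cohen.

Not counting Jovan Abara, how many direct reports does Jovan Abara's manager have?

Jovan Abara reports to Talia Cohen. Talia Cohen's other direct reports are Jana Eriksson, Yuki Nguyen — 2 peers.

2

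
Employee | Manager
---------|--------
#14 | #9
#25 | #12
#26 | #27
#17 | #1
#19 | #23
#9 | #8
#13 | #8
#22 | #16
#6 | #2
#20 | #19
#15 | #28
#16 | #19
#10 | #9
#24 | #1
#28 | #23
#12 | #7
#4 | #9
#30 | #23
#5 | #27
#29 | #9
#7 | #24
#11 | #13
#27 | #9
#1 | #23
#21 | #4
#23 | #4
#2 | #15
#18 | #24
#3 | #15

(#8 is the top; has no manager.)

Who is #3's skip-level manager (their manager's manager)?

#28

#3 reports to #15, and #15 reports to #28. So #3's skip-level manager is #28.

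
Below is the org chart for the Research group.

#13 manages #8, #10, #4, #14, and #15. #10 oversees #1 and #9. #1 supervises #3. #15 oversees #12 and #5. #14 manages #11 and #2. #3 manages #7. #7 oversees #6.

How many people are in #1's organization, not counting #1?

#1 directly manages #3. Under #3: #7, #6 (2). That's 3 in total.

3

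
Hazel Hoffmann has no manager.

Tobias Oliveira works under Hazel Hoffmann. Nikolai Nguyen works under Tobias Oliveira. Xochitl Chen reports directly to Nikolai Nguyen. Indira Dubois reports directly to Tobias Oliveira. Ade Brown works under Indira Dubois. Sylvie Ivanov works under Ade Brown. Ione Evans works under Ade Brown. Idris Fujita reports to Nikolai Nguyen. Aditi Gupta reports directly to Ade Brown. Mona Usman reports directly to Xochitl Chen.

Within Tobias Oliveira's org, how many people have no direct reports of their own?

5

The people in Tobias Oliveira's organization with no one reporting to them are Aditi Gupta, Ione Evans, Sylvie Ivanov, Idris Fujita, Mona Usman. That is 5.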